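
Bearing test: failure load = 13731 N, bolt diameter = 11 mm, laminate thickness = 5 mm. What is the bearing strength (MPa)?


sigma_br = F/(d*h) = 13731/(11*5) = 249.7 MPa

249.7 MPa


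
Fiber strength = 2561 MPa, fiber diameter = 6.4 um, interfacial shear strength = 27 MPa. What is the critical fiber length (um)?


Lc = sigma_f * d / (2 * tau_i) = 2561 * 6.4 / (2 * 27) = 303.5 um

303.5 um


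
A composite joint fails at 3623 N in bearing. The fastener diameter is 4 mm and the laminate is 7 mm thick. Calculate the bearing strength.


sigma_br = F/(d*h) = 3623/(4*7) = 129.4 MPa

129.4 MPa


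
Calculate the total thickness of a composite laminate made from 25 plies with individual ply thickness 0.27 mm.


h = n * t_ply = 25 * 0.27 = 6.75 mm

6.75 mm


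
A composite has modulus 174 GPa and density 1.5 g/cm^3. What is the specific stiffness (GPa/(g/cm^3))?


Specific stiffness = E/rho = 174/1.5 = 116.0 GPa/(g/cm^3)

116.0 GPa/(g/cm^3)


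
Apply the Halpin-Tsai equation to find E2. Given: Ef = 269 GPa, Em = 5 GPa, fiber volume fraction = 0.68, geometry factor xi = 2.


eta = (Ef/Em - 1)/(Ef/Em + xi) = (53.8 - 1)/(53.8 + 2) = 0.9462
E2 = Em*(1+xi*eta*Vf)/(1-eta*Vf) = 32.07 GPa

32.07 GPa


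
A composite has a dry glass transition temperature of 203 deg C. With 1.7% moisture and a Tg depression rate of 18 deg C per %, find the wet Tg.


Tg_wet = Tg_dry - k*moisture = 203 - 18*1.7 = 172.4 deg C

172.4 deg C


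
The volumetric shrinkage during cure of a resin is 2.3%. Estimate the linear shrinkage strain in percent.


Linear shrinkage ≈ vol_shrink/3 = 2.3/3 = 0.767%

0.767%


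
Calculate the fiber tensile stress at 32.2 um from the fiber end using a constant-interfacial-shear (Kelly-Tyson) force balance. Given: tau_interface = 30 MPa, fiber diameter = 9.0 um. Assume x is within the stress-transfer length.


Force balance: sigma_f * (pi*d^2/4) = tau * (pi*d) * x  ->  sigma_f = 4 * tau * x / d
sigma_f = 4 * 30 * 32.2 / 9.0 = 429.3 MPa

429.3 MPa


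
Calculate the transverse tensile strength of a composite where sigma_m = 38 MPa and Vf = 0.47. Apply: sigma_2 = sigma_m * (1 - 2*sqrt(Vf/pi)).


factor = 1 - 2*sqrt(0.47/pi) = 0.2264
sigma_2 = 38 * 0.2264 = 8.6 MPa

8.6 MPa


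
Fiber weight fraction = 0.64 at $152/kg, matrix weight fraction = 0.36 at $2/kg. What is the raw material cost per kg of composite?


Cost = cost_f*Wf + cost_m*Wm = 152*0.64 + 2*0.36 = $98.0/kg

$98.0/kg


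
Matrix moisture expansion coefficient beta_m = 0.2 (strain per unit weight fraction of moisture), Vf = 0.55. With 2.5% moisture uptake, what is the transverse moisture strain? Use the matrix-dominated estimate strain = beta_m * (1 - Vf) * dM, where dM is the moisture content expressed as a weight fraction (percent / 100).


dM = 2.5/100 = 0.025
strain = beta_m * (1-Vf) * dM = 0.2 * 0.45 * 0.025 = 0.00225

0.00225


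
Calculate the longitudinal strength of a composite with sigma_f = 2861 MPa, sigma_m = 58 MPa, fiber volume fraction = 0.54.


sigma_1 = sigma_f*Vf + sigma_m*(1-Vf) = 2861*0.54 + 58*0.46 = 1571.6 MPa

1571.6 MPa


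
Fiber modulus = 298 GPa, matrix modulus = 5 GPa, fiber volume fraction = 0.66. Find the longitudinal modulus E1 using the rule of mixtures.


E1 = Ef*Vf + Em*(1-Vf) = 298*0.66 + 5*0.34 = 198.38 GPa

198.38 GPa


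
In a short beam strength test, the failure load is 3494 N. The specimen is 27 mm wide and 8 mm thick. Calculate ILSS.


ILSS = 3F/(4bh) = 3*3494/(4*27*8) = 12.13 MPa

12.13 MPa


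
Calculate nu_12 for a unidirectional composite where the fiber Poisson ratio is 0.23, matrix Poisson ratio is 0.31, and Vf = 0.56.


nu_12 = nu_f*Vf + nu_m*(1-Vf) = 0.23*0.56 + 0.31*0.44 = 0.2652

0.2652


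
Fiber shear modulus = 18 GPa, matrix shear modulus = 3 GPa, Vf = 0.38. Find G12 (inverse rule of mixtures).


1/G12 = Vf/Gf + (1-Vf)/Gm = 0.38/18 + 0.62/3
G12 = 4.39 GPa

4.39 GPa


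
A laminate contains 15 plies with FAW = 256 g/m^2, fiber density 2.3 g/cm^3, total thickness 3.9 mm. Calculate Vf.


Vf = n * FAW / (rho_f * h * 1000) = 15 * 256 / (2.3 * 3.9 * 1000) = 0.4281

0.4281


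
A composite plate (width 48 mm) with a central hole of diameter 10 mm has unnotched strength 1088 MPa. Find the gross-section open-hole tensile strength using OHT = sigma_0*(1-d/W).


OHT = sigma_0*(1-d/W) = 1088*(1-10/48) = 861.3 MPa

861.3 MPa


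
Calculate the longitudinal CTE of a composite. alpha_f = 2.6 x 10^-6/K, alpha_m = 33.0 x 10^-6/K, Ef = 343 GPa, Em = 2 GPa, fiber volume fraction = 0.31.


E1 = Ef*Vf + Em*(1-Vf) = 107.71
alpha_1 = (alpha_f*Ef*Vf + alpha_m*Em*(1-Vf))/E1 = 2.99 x 10^-6/K

2.99 x 10^-6/K


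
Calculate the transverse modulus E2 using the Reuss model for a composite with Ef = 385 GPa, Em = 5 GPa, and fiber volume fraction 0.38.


1/E2 = Vf/Ef + (1-Vf)/Em = 0.38/385 + 0.62/5
E2 = 8.0 GPa

8.0 GPa


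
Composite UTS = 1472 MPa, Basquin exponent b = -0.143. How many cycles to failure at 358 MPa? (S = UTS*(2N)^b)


N = 0.5 * (S/UTS)^(1/b) = 0.5 * (358/1472)^(1/-0.143) = 9836.7041 cycles

9836.7041 cycles


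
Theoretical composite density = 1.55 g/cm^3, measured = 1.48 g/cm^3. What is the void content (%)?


Void% = (rho_theo - rho_actual)/rho_theo * 100 = (1.55 - 1.48)/1.55 * 100 = 4.52%

4.52%


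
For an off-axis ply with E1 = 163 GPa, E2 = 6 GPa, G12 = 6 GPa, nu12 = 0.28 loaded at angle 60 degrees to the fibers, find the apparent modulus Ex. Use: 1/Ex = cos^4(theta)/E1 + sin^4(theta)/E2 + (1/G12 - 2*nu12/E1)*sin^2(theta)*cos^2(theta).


cos^4(60) = 0.0625, sin^4(60) = 0.5625, sin^2(60)*cos^2(60) = 0.1875
1/G12 - 2*nu12/E1 = 1/6 - 2*0.28/163 = 0.163231 GPa^-1
1/Ex = 0.0625/163 + 0.5625/6 + 0.163231*0.1875 = 0.1247393 GPa^-1
Ex = 8.02 GPa

8.02 GPa


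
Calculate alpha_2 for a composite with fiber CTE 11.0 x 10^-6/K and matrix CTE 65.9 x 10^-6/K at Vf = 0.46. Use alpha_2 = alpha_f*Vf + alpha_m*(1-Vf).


alpha_2 = alpha_f*Vf + alpha_m*(1-Vf) = 11.0*0.46 + 65.9*0.54 = 40.6 x 10^-6/K

40.6 x 10^-6/K


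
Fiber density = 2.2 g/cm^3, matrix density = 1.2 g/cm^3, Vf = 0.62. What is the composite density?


rho_c = rho_f*Vf + rho_m*(1-Vf) = 2.2*0.62 + 1.2*0.38 = 1.82 g/cm^3

1.82 g/cm^3


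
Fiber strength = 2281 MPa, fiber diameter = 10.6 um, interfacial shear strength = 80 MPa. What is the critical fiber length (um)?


Lc = sigma_f * d / (2 * tau_i) = 2281 * 10.6 / (2 * 80) = 151.1 um

151.1 um


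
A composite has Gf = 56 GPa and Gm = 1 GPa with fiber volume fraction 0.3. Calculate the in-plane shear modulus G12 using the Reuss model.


1/G12 = Vf/Gf + (1-Vf)/Gm = 0.3/56 + 0.7/1
G12 = 1.42 GPa

1.42 GPa


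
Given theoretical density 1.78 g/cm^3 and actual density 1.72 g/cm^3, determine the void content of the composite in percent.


Void% = (rho_theo - rho_actual)/rho_theo * 100 = (1.78 - 1.72)/1.78 * 100 = 3.37%

3.37%


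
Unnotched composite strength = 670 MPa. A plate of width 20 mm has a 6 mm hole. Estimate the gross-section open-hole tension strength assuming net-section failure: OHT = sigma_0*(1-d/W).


OHT = sigma_0*(1-d/W) = 670*(1-6/20) = 469.0 MPa

469.0 MPa


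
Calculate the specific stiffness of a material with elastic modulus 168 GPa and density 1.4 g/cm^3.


Specific stiffness = E/rho = 168/1.4 = 120.0 GPa/(g/cm^3)

120.0 GPa/(g/cm^3)


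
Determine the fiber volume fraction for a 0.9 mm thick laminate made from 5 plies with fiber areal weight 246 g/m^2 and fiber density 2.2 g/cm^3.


Vf = n * FAW / (rho_f * h * 1000) = 5 * 246 / (2.2 * 0.9 * 1000) = 0.6212

0.6212


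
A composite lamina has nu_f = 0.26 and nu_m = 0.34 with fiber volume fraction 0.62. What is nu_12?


nu_12 = nu_f*Vf + nu_m*(1-Vf) = 0.26*0.62 + 0.34*0.38 = 0.2904

0.2904


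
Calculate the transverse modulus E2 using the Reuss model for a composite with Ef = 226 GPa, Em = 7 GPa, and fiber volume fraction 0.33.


1/E2 = Vf/Ef + (1-Vf)/Em = 0.33/226 + 0.67/7
E2 = 10.29 GPa

10.29 GPa


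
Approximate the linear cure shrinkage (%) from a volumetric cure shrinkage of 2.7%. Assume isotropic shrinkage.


Linear shrinkage ≈ vol_shrink/3 = 2.7/3 = 0.9%

0.9%


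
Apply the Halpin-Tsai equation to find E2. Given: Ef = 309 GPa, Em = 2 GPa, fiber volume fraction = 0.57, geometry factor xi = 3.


eta = (Ef/Em - 1)/(Ef/Em + xi) = (154.5 - 1)/(154.5 + 3) = 0.9746
E2 = Em*(1+xi*eta*Vf)/(1-eta*Vf) = 12.0 GPa

12.0 GPa


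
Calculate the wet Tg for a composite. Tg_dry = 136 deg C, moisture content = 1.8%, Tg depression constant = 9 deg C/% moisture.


Tg_wet = Tg_dry - k*moisture = 136 - 9*1.8 = 119.8 deg C

119.8 deg C


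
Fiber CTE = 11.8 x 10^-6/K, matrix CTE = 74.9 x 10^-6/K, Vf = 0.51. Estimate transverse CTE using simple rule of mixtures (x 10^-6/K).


alpha_2 = alpha_f*Vf + alpha_m*(1-Vf) = 11.8*0.51 + 74.9*0.49 = 42.7 x 10^-6/K

42.7 x 10^-6/K


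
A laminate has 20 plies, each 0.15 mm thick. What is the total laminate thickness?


h = n * t_ply = 20 * 0.15 = 3.0 mm

3.0 mm


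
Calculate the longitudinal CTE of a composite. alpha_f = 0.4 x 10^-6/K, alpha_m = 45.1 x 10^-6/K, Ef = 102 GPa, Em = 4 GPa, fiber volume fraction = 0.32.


E1 = Ef*Vf + Em*(1-Vf) = 35.36
alpha_1 = (alpha_f*Ef*Vf + alpha_m*Em*(1-Vf))/E1 = 3.84 x 10^-6/K

3.84 x 10^-6/K


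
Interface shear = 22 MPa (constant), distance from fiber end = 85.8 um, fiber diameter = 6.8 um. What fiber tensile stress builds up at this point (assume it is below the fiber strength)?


Force balance: sigma_f * (pi*d^2/4) = tau * (pi*d) * x  ->  sigma_f = 4 * tau * x / d
sigma_f = 4 * 22 * 85.8 / 6.8 = 1110.4 MPa

1110.4 MPa


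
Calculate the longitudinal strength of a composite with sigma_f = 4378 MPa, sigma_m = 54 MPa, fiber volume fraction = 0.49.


sigma_1 = sigma_f*Vf + sigma_m*(1-Vf) = 4378*0.49 + 54*0.51 = 2172.8 MPa

2172.8 MPa


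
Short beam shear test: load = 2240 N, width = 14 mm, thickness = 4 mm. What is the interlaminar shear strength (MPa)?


ILSS = 3F/(4bh) = 3*2240/(4*14*4) = 30.0 MPa

30.0 MPa


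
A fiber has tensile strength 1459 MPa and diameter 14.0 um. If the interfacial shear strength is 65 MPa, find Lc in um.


Lc = sigma_f * d / (2 * tau_i) = 1459 * 14.0 / (2 * 65) = 157.1 um

157.1 um


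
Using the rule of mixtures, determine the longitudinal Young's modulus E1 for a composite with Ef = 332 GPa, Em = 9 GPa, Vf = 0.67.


E1 = Ef*Vf + Em*(1-Vf) = 332*0.67 + 9*0.33 = 225.41 GPa

225.41 GPa


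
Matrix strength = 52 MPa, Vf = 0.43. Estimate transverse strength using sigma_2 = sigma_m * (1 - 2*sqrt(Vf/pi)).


factor = 1 - 2*sqrt(0.43/pi) = 0.2601
sigma_2 = 52 * 0.2601 = 13.52 MPa

13.52 MPa


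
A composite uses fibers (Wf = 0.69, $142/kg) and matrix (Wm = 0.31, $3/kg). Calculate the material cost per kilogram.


Cost = cost_f*Wf + cost_m*Wm = 142*0.69 + 3*0.31 = $98.91/kg

$98.91/kg


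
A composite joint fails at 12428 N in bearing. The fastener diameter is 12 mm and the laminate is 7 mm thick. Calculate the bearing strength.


sigma_br = F/(d*h) = 12428/(12*7) = 148.0 MPa

148.0 MPa


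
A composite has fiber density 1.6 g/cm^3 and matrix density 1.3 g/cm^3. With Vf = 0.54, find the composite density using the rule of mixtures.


rho_c = rho_f*Vf + rho_m*(1-Vf) = 1.6*0.54 + 1.3*0.46 = 1.462 g/cm^3

1.462 g/cm^3


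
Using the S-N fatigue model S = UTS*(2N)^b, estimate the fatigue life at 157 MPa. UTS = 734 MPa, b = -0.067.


N = 0.5 * (S/UTS)^(1/b) = 0.5 * (157/734)^(1/-0.067) = 4.9651e+09 cycles

4.9651e+09 cycles


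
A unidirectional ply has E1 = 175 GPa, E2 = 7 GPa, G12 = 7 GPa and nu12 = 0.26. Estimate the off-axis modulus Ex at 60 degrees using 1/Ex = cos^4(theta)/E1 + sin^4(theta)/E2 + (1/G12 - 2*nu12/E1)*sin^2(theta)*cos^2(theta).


cos^4(60) = 0.0625, sin^4(60) = 0.5625, sin^2(60)*cos^2(60) = 0.1875
1/G12 - 2*nu12/E1 = 1/7 - 2*0.26/175 = 0.139886 GPa^-1
1/Ex = 0.0625/175 + 0.5625/7 + 0.139886*0.1875 = 0.1069429 GPa^-1
Ex = 9.35 GPa

9.35 GPa


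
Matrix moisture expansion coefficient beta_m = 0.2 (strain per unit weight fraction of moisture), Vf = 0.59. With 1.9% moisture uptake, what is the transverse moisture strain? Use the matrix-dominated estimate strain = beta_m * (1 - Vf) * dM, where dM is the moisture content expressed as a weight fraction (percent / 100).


dM = 1.9/100 = 0.019
strain = beta_m * (1-Vf) * dM = 0.2 * 0.41 * 0.019 = 0.001558

0.001558


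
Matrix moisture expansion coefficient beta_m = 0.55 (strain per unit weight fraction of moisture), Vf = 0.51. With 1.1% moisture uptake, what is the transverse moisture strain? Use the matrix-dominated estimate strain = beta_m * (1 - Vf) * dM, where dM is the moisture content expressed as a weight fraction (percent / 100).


dM = 1.1/100 = 0.011
strain = beta_m * (1-Vf) * dM = 0.55 * 0.49 * 0.011 = 0.0029645

0.0029645


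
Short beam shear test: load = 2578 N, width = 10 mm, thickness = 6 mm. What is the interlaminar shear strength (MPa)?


ILSS = 3F/(4bh) = 3*2578/(4*10*6) = 32.23 MPa

32.23 MPa


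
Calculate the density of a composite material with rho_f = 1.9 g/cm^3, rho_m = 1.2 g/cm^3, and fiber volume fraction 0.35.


rho_c = rho_f*Vf + rho_m*(1-Vf) = 1.9*0.35 + 1.2*0.65 = 1.445 g/cm^3

1.445 g/cm^3


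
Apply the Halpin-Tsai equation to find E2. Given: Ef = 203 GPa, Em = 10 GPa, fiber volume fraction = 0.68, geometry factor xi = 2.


eta = (Ef/Em - 1)/(Ef/Em + xi) = (20.3 - 1)/(20.3 + 2) = 0.8655
E2 = Em*(1+xi*eta*Vf)/(1-eta*Vf) = 52.91 GPa

52.91 GPa


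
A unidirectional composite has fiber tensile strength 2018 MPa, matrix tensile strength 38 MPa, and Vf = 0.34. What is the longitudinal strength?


sigma_1 = sigma_f*Vf + sigma_m*(1-Vf) = 2018*0.34 + 38*0.66 = 711.2 MPa

711.2 MPa


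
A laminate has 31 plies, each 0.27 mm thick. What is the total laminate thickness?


h = n * t_ply = 31 * 0.27 = 8.37 mm

8.37 mm


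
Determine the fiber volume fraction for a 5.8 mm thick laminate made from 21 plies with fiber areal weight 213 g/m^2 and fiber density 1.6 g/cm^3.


Vf = n * FAW / (rho_f * h * 1000) = 21 * 213 / (1.6 * 5.8 * 1000) = 0.482

0.482


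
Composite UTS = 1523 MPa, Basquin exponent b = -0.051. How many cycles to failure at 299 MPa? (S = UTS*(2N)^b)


N = 0.5 * (S/UTS)^(1/b) = 0.5 * (299/1523)^(1/-0.051) = 3.6499e+13 cycles

3.6499e+13 cycles


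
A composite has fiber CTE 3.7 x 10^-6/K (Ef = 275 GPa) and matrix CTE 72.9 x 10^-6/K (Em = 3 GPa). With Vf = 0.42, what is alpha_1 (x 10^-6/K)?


E1 = Ef*Vf + Em*(1-Vf) = 117.24
alpha_1 = (alpha_f*Ef*Vf + alpha_m*Em*(1-Vf))/E1 = 4.73 x 10^-6/K

4.73 x 10^-6/K


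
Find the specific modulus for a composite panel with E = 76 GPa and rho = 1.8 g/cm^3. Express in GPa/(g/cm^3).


Specific stiffness = E/rho = 76/1.8 = 42.2 GPa/(g/cm^3)

42.2 GPa/(g/cm^3)


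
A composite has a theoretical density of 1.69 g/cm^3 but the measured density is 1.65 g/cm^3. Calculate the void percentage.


Void% = (rho_theo - rho_actual)/rho_theo * 100 = (1.69 - 1.65)/1.69 * 100 = 2.37%

2.37%


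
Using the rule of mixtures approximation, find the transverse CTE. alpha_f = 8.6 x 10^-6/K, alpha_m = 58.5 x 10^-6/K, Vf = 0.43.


alpha_2 = alpha_f*Vf + alpha_m*(1-Vf) = 8.6*0.43 + 58.5*0.57 = 37.0 x 10^-6/K

37.0 x 10^-6/K


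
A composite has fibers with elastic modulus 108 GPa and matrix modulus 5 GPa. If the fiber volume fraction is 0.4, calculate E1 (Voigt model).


E1 = Ef*Vf + Em*(1-Vf) = 108*0.4 + 5*0.6 = 46.2 GPa

46.2 GPa


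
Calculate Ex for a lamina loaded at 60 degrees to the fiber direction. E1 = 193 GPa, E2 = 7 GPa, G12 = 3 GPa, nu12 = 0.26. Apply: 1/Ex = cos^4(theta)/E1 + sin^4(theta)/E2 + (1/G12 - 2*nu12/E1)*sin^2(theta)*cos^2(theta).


cos^4(60) = 0.0625, sin^4(60) = 0.5625, sin^2(60)*cos^2(60) = 0.1875
1/G12 - 2*nu12/E1 = 1/3 - 2*0.26/193 = 0.330639 GPa^-1
1/Ex = 0.0625/193 + 0.5625/7 + 0.330639*0.1875 = 0.1426758 GPa^-1
Ex = 7.01 GPa

7.01 GPa


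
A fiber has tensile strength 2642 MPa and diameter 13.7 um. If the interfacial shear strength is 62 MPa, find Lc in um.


Lc = sigma_f * d / (2 * tau_i) = 2642 * 13.7 / (2 * 62) = 291.9 um

291.9 um


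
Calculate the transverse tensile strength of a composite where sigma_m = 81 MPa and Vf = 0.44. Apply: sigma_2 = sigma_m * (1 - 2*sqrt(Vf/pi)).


factor = 1 - 2*sqrt(0.44/pi) = 0.2515
sigma_2 = 81 * 0.2515 = 20.37 MPa

20.37 MPa


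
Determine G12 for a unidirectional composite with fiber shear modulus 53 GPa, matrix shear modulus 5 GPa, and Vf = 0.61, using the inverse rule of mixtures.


1/G12 = Vf/Gf + (1-Vf)/Gm = 0.61/53 + 0.39/5
G12 = 11.17 GPa

11.17 GPa


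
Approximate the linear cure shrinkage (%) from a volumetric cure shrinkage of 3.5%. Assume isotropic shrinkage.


Linear shrinkage ≈ vol_shrink/3 = 3.5/3 = 1.167%

1.167%


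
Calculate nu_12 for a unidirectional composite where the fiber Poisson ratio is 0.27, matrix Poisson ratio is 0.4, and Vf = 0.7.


nu_12 = nu_f*Vf + nu_m*(1-Vf) = 0.27*0.7 + 0.4*0.3 = 0.309

0.309


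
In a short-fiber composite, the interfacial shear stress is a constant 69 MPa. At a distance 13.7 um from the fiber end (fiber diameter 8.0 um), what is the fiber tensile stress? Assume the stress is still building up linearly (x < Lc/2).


Force balance: sigma_f * (pi*d^2/4) = tau * (pi*d) * x  ->  sigma_f = 4 * tau * x / d
sigma_f = 4 * 69 * 13.7 / 8.0 = 472.7 MPa

472.7 MPa


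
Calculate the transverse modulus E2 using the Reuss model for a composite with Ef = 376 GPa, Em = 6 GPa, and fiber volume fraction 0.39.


1/E2 = Vf/Ef + (1-Vf)/Em = 0.39/376 + 0.61/6
E2 = 9.74 GPa

9.74 GPa


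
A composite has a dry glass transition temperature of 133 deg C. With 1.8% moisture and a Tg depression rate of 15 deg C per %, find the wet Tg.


Tg_wet = Tg_dry - k*moisture = 133 - 15*1.8 = 106.0 deg C

106.0 deg C


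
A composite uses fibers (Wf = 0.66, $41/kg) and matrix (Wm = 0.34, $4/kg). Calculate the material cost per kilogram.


Cost = cost_f*Wf + cost_m*Wm = 41*0.66 + 4*0.34 = $28.42/kg

$28.42/kg


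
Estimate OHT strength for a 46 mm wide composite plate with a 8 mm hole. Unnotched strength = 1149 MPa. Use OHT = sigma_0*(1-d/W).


OHT = sigma_0*(1-d/W) = 1149*(1-8/46) = 949.2 MPa

949.2 MPa


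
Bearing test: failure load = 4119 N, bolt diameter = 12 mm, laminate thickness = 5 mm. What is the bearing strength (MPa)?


sigma_br = F/(d*h) = 4119/(12*5) = 68.7 MPa

68.7 MPa


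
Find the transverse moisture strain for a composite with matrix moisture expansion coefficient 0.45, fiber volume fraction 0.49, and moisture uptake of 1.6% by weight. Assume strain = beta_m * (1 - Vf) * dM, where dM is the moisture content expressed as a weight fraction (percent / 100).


dM = 1.6/100 = 0.016
strain = beta_m * (1-Vf) * dM = 0.45 * 0.51 * 0.016 = 0.003672

0.003672


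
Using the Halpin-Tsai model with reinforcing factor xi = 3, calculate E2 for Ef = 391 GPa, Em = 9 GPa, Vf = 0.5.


eta = (Ef/Em - 1)/(Ef/Em + xi) = (43.4444 - 1)/(43.4444 + 3) = 0.9139
E2 = Em*(1+xi*eta*Vf)/(1-eta*Vf) = 39.29 GPa

39.29 GPa


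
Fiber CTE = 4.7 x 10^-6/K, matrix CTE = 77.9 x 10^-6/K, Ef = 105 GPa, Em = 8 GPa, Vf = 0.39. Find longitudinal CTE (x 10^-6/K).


E1 = Ef*Vf + Em*(1-Vf) = 45.83
alpha_1 = (alpha_f*Ef*Vf + alpha_m*Em*(1-Vf))/E1 = 12.49 x 10^-6/K

12.49 x 10^-6/K


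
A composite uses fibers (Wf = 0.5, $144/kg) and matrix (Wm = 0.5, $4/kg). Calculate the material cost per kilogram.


Cost = cost_f*Wf + cost_m*Wm = 144*0.5 + 4*0.5 = $74.0/kg

$74.0/kg


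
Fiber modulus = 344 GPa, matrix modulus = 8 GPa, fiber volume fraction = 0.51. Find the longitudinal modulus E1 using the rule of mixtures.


E1 = Ef*Vf + Em*(1-Vf) = 344*0.51 + 8*0.49 = 179.36 GPa

179.36 GPa


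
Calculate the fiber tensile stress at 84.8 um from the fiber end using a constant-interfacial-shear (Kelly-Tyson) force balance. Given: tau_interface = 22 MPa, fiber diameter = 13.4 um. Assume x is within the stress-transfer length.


Force balance: sigma_f * (pi*d^2/4) = tau * (pi*d) * x  ->  sigma_f = 4 * tau * x / d
sigma_f = 4 * 22 * 84.8 / 13.4 = 556.9 MPa

556.9 MPa


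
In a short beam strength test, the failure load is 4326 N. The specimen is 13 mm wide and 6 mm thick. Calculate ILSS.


ILSS = 3F/(4bh) = 3*4326/(4*13*6) = 41.6 MPa

41.6 MPa


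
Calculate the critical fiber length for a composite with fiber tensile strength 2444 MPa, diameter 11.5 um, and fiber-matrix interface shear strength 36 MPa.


Lc = sigma_f * d / (2 * tau_i) = 2444 * 11.5 / (2 * 36) = 390.4 um

390.4 um


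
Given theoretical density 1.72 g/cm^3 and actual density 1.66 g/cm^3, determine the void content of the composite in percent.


Void% = (rho_theo - rho_actual)/rho_theo * 100 = (1.72 - 1.66)/1.72 * 100 = 3.49%

3.49%


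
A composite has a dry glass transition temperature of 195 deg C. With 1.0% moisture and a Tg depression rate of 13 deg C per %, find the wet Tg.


Tg_wet = Tg_dry - k*moisture = 195 - 13*1.0 = 182.0 deg C

182.0 deg C


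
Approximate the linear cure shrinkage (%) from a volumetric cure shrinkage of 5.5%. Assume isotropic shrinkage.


Linear shrinkage ≈ vol_shrink/3 = 5.5/3 = 1.833%

1.833%


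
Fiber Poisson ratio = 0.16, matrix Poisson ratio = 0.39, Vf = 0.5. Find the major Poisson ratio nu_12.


nu_12 = nu_f*Vf + nu_m*(1-Vf) = 0.16*0.5 + 0.39*0.5 = 0.275

0.275


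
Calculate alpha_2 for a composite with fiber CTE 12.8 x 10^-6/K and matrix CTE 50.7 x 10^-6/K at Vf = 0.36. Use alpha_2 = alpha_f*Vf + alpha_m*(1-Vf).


alpha_2 = alpha_f*Vf + alpha_m*(1-Vf) = 12.8*0.36 + 50.7*0.64 = 37.1 x 10^-6/K

37.1 x 10^-6/K


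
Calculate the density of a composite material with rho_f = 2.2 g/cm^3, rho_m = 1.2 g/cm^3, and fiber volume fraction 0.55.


rho_c = rho_f*Vf + rho_m*(1-Vf) = 2.2*0.55 + 1.2*0.45 = 1.75 g/cm^3

1.75 g/cm^3


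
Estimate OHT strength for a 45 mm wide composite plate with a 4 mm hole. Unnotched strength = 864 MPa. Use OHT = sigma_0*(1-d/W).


OHT = sigma_0*(1-d/W) = 864*(1-4/45) = 787.2 MPa

787.2 MPa


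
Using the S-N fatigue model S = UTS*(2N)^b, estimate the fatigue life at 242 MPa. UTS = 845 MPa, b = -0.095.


N = 0.5 * (S/UTS)^(1/b) = 0.5 * (242/845)^(1/-0.095) = 260132.5314 cycles

260132.5314 cycles


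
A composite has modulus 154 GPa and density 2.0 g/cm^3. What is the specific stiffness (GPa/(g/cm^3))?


Specific stiffness = E/rho = 154/2.0 = 77.0 GPa/(g/cm^3)

77.0 GPa/(g/cm^3)


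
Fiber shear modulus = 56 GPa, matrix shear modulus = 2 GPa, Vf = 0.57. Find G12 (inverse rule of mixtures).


1/G12 = Vf/Gf + (1-Vf)/Gm = 0.57/56 + 0.43/2
G12 = 4.44 GPa

4.44 GPa


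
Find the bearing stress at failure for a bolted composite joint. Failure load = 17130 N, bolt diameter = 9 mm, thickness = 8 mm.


sigma_br = F/(d*h) = 17130/(9*8) = 237.9 MPa

237.9 MPa


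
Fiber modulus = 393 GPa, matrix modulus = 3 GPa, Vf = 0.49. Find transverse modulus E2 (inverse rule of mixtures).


1/E2 = Vf/Ef + (1-Vf)/Em = 0.49/393 + 0.51/3
E2 = 5.84 GPa

5.84 GPa


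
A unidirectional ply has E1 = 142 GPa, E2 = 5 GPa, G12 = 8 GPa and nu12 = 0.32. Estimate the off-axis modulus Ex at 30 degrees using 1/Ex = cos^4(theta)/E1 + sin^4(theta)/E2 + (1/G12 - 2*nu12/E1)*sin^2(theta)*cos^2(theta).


cos^4(30) = 0.5625, sin^4(30) = 0.0625, sin^2(30)*cos^2(30) = 0.1875
1/G12 - 2*nu12/E1 = 1/8 - 2*0.32/142 = 0.120493 GPa^-1
1/Ex = 0.5625/142 + 0.0625/5 + 0.120493*0.1875 = 0.0390537 GPa^-1
Ex = 25.61 GPa

25.61 GPa


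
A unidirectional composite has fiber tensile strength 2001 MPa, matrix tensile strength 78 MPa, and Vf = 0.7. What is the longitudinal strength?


sigma_1 = sigma_f*Vf + sigma_m*(1-Vf) = 2001*0.7 + 78*0.3 = 1424.1 MPa

1424.1 MPa


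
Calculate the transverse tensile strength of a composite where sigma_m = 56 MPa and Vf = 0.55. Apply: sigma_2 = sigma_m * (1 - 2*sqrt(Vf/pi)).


factor = 1 - 2*sqrt(0.55/pi) = 0.1632
sigma_2 = 56 * 0.1632 = 9.14 MPa

9.14 MPa


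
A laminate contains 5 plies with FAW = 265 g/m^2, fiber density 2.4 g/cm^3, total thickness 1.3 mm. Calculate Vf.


Vf = n * FAW / (rho_f * h * 1000) = 5 * 265 / (2.4 * 1.3 * 1000) = 0.4247

0.4247


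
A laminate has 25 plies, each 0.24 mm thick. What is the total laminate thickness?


h = n * t_ply = 25 * 0.24 = 6.0 mm

6.0 mm


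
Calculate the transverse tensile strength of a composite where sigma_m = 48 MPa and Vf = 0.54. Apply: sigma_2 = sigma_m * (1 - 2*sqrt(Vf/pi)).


factor = 1 - 2*sqrt(0.54/pi) = 0.1708
sigma_2 = 48 * 0.1708 = 8.2 MPa

8.2 MPa


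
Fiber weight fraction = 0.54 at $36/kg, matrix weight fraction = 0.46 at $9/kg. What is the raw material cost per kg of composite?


Cost = cost_f*Wf + cost_m*Wm = 36*0.54 + 9*0.46 = $23.58/kg

$23.58/kg


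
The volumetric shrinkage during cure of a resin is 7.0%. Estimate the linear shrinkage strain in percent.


Linear shrinkage ≈ vol_shrink/3 = 7.0/3 = 2.333%

2.333%


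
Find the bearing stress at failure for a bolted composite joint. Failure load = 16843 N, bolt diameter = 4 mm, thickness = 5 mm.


sigma_br = F/(d*h) = 16843/(4*5) = 842.2 MPa

842.2 MPa


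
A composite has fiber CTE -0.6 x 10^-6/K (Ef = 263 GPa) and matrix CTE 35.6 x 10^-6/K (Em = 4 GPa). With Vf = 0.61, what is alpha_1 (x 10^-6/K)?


E1 = Ef*Vf + Em*(1-Vf) = 161.99
alpha_1 = (alpha_f*Ef*Vf + alpha_m*Em*(1-Vf))/E1 = -0.25 x 10^-6/K

-0.25 x 10^-6/K


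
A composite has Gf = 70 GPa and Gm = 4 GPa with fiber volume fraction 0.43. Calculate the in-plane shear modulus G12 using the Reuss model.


1/G12 = Vf/Gf + (1-Vf)/Gm = 0.43/70 + 0.57/4
G12 = 6.73 GPa

6.73 GPa


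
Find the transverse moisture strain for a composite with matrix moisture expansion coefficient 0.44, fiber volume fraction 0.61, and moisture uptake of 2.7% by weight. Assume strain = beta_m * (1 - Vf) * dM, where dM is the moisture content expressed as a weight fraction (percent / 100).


dM = 2.7/100 = 0.027
strain = beta_m * (1-Vf) * dM = 0.44 * 0.39 * 0.027 = 0.0046332

0.0046332


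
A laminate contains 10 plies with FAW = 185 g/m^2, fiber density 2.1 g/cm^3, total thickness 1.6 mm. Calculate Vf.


Vf = n * FAW / (rho_f * h * 1000) = 10 * 185 / (2.1 * 1.6 * 1000) = 0.5506

0.5506


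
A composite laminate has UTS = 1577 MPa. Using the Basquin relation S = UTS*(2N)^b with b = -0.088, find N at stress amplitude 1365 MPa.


N = 0.5 * (S/UTS)^(1/b) = 0.5 * (1365/1577)^(1/-0.088) = 2.5790 cycles

2.5790 cycles


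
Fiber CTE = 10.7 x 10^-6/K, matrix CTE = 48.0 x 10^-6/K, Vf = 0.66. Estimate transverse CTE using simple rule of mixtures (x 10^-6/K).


alpha_2 = alpha_f*Vf + alpha_m*(1-Vf) = 10.7*0.66 + 48.0*0.34 = 23.4 x 10^-6/K

23.4 x 10^-6/K


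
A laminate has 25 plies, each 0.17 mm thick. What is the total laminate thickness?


h = n * t_ply = 25 * 0.17 = 4.25 mm

4.25 mm


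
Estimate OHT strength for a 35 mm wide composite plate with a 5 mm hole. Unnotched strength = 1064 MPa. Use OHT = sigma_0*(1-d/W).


OHT = sigma_0*(1-d/W) = 1064*(1-5/35) = 912.0 MPa

912.0 MPa


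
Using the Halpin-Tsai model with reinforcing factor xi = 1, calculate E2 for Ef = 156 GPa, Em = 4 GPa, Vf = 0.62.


eta = (Ef/Em - 1)/(Ef/Em + xi) = (39.0 - 1)/(39.0 + 1) = 0.95
E2 = Em*(1+xi*eta*Vf)/(1-eta*Vf) = 15.46 GPa

15.46 GPa


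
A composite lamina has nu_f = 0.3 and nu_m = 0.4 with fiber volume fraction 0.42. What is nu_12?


nu_12 = nu_f*Vf + nu_m*(1-Vf) = 0.3*0.42 + 0.4*0.58 = 0.358

0.358


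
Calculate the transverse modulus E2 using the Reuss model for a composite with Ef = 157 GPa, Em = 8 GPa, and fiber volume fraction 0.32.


1/E2 = Vf/Ef + (1-Vf)/Em = 0.32/157 + 0.68/8
E2 = 11.49 GPa

11.49 GPa


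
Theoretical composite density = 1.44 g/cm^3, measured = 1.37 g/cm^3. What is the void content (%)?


Void% = (rho_theo - rho_actual)/rho_theo * 100 = (1.44 - 1.37)/1.44 * 100 = 4.86%

4.86%


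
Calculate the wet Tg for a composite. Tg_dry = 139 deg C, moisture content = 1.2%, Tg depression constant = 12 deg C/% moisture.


Tg_wet = Tg_dry - k*moisture = 139 - 12*1.2 = 124.6 deg C

124.6 deg C


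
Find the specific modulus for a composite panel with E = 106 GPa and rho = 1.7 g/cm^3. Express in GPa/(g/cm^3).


Specific stiffness = E/rho = 106/1.7 = 62.4 GPa/(g/cm^3)

62.4 GPa/(g/cm^3)


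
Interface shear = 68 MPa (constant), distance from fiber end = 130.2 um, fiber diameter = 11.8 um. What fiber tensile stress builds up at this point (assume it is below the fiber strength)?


Force balance: sigma_f * (pi*d^2/4) = tau * (pi*d) * x  ->  sigma_f = 4 * tau * x / d
sigma_f = 4 * 68 * 130.2 / 11.8 = 3001.2 MPa

3001.2 MPa


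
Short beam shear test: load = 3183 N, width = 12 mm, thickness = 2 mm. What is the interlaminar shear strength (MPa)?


ILSS = 3F/(4bh) = 3*3183/(4*12*2) = 99.47 MPa

99.47 MPa


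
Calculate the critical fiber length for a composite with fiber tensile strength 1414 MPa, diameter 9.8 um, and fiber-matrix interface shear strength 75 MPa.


Lc = sigma_f * d / (2 * tau_i) = 1414 * 9.8 / (2 * 75) = 92.4 um

92.4 um


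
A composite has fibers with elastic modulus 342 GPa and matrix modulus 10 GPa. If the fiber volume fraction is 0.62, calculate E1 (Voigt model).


E1 = Ef*Vf + Em*(1-Vf) = 342*0.62 + 10*0.38 = 215.84 GPa

215.84 GPa


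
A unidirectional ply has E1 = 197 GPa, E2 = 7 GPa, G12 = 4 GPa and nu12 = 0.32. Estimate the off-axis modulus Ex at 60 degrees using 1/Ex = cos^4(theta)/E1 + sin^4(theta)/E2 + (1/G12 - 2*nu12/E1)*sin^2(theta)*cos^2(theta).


cos^4(60) = 0.0625, sin^4(60) = 0.5625, sin^2(60)*cos^2(60) = 0.1875
1/G12 - 2*nu12/E1 = 1/4 - 2*0.32/197 = 0.246751 GPa^-1
1/Ex = 0.0625/197 + 0.5625/7 + 0.246751*0.1875 = 0.1269403 GPa^-1
Ex = 7.88 GPa

7.88 GPa


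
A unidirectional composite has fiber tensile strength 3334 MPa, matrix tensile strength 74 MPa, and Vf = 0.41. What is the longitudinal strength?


sigma_1 = sigma_f*Vf + sigma_m*(1-Vf) = 3334*0.41 + 74*0.59 = 1410.6 MPa

1410.6 MPa


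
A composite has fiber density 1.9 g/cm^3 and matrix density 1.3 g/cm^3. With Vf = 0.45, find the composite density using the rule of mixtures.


rho_c = rho_f*Vf + rho_m*(1-Vf) = 1.9*0.45 + 1.3*0.55 = 1.57 g/cm^3

1.57 g/cm^3


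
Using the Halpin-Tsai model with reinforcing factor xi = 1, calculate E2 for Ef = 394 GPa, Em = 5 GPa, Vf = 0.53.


eta = (Ef/Em - 1)/(Ef/Em + xi) = (78.8 - 1)/(78.8 + 1) = 0.9749
E2 = Em*(1+xi*eta*Vf)/(1-eta*Vf) = 15.69 GPa

15.69 GPa


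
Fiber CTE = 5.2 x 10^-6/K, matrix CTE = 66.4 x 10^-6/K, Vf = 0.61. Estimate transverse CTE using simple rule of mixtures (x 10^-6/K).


alpha_2 = alpha_f*Vf + alpha_m*(1-Vf) = 5.2*0.61 + 66.4*0.39 = 29.1 x 10^-6/K

29.1 x 10^-6/K


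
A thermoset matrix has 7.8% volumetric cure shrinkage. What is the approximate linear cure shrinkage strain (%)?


Linear shrinkage ≈ vol_shrink/3 = 7.8/3 = 2.6%

2.6%


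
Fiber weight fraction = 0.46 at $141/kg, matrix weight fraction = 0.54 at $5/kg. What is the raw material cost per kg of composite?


Cost = cost_f*Wf + cost_m*Wm = 141*0.46 + 5*0.54 = $67.56/kg

$67.56/kg


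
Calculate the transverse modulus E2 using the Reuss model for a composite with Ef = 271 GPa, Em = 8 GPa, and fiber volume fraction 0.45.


1/E2 = Vf/Ef + (1-Vf)/Em = 0.45/271 + 0.55/8
E2 = 14.2 GPa

14.2 GPa


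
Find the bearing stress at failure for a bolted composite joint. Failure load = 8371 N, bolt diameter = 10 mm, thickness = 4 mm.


sigma_br = F/(d*h) = 8371/(10*4) = 209.3 MPa

209.3 MPa


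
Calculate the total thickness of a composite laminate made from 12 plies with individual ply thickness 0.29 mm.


h = n * t_ply = 12 * 0.29 = 3.48 mm

3.48 mm


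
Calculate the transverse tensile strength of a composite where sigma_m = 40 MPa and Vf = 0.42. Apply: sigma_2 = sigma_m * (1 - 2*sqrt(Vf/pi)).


factor = 1 - 2*sqrt(0.42/pi) = 0.2687
sigma_2 = 40 * 0.2687 = 10.75 MPa

10.75 MPa


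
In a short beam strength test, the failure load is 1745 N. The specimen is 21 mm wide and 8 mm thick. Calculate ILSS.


ILSS = 3F/(4bh) = 3*1745/(4*21*8) = 7.79 MPa

7.79 MPa


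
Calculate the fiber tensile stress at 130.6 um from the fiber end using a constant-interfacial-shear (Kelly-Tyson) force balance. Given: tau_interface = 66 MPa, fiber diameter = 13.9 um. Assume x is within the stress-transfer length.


Force balance: sigma_f * (pi*d^2/4) = tau * (pi*d) * x  ->  sigma_f = 4 * tau * x / d
sigma_f = 4 * 66 * 130.6 / 13.9 = 2480.5 MPa

2480.5 MPa


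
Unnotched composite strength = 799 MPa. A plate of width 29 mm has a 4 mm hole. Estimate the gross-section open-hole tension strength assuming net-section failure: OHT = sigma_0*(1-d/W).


OHT = sigma_0*(1-d/W) = 799*(1-4/29) = 688.8 MPa

688.8 MPa


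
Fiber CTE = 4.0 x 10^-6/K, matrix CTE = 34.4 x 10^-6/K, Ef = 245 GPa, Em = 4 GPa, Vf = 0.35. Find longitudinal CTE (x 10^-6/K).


E1 = Ef*Vf + Em*(1-Vf) = 88.35
alpha_1 = (alpha_f*Ef*Vf + alpha_m*Em*(1-Vf))/E1 = 4.89 x 10^-6/K

4.89 x 10^-6/K


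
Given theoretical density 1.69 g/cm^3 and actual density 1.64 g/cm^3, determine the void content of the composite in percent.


Void% = (rho_theo - rho_actual)/rho_theo * 100 = (1.69 - 1.64)/1.69 * 100 = 2.96%

2.96%


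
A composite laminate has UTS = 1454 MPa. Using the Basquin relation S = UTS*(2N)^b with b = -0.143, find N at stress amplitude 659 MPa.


N = 0.5 * (S/UTS)^(1/b) = 0.5 * (659/1454)^(1/-0.143) = 126.5667 cycles

126.5667 cycles


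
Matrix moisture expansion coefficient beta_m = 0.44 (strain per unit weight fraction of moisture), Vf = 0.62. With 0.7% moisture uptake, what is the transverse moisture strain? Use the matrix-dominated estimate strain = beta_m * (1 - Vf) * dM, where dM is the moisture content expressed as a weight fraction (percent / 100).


dM = 0.7/100 = 0.007
strain = beta_m * (1-Vf) * dM = 0.44 * 0.38 * 0.007 = 0.0011704

0.0011704


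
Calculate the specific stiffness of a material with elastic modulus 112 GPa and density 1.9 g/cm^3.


Specific stiffness = E/rho = 112/1.9 = 58.9 GPa/(g/cm^3)

58.9 GPa/(g/cm^3)


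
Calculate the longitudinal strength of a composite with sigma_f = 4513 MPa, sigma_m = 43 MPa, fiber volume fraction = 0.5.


sigma_1 = sigma_f*Vf + sigma_m*(1-Vf) = 4513*0.5 + 43*0.5 = 2278.0 MPa

2278.0 MPa


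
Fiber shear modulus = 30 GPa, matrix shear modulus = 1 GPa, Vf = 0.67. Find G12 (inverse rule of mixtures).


1/G12 = Vf/Gf + (1-Vf)/Gm = 0.67/30 + 0.33/1
G12 = 2.84 GPa

2.84 GPa


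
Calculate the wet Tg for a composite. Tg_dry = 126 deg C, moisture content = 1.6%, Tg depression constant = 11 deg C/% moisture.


Tg_wet = Tg_dry - k*moisture = 126 - 11*1.6 = 108.4 deg C

108.4 deg C


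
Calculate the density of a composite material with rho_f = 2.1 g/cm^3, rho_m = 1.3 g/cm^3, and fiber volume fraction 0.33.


rho_c = rho_f*Vf + rho_m*(1-Vf) = 2.1*0.33 + 1.3*0.67 = 1.564 g/cm^3

1.564 g/cm^3


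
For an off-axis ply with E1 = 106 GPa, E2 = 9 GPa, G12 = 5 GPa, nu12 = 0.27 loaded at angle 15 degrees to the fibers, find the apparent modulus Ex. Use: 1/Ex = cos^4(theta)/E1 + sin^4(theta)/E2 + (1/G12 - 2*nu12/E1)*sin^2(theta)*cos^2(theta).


cos^4(15) = 0.870513, sin^4(15) = 0.004487, sin^2(15)*cos^2(15) = 0.0625
1/G12 - 2*nu12/E1 = 1/5 - 2*0.27/106 = 0.194906 GPa^-1
1/Ex = 0.870513/106 + 0.004487/9 + 0.194906*0.0625 = 0.0208926 GPa^-1
Ex = 47.86 GPa

47.86 GPa


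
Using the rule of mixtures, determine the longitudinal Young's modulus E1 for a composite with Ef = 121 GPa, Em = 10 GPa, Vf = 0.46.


E1 = Ef*Vf + Em*(1-Vf) = 121*0.46 + 10*0.54 = 61.06 GPa

61.06 GPa


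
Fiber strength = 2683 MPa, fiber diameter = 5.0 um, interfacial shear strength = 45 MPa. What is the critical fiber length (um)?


Lc = sigma_f * d / (2 * tau_i) = 2683 * 5.0 / (2 * 45) = 149.1 um

149.1 um


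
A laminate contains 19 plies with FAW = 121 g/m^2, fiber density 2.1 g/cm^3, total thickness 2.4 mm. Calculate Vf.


Vf = n * FAW / (rho_f * h * 1000) = 19 * 121 / (2.1 * 2.4 * 1000) = 0.4562

0.4562


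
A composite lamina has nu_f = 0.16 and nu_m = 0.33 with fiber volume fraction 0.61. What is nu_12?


nu_12 = nu_f*Vf + nu_m*(1-Vf) = 0.16*0.61 + 0.33*0.39 = 0.2263

0.2263


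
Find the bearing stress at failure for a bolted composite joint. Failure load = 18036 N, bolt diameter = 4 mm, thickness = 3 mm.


sigma_br = F/(d*h) = 18036/(4*3) = 1503.0 MPa

1503.0 MPa


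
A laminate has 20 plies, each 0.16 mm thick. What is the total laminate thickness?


h = n * t_ply = 20 * 0.16 = 3.2 mm

3.2 mm


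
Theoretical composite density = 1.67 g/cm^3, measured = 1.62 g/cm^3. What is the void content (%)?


Void% = (rho_theo - rho_actual)/rho_theo * 100 = (1.67 - 1.62)/1.67 * 100 = 2.99%

2.99%


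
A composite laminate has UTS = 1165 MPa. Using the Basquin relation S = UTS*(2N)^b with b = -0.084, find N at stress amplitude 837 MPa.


N = 0.5 * (S/UTS)^(1/b) = 0.5 * (837/1165)^(1/-0.084) = 25.6153 cycles

25.6153 cycles


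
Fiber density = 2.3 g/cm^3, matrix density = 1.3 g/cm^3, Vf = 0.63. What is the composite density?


rho_c = rho_f*Vf + rho_m*(1-Vf) = 2.3*0.63 + 1.3*0.37 = 1.93 g/cm^3

1.93 g/cm^3


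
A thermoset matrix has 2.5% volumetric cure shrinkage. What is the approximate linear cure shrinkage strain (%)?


Linear shrinkage ≈ vol_shrink/3 = 2.5/3 = 0.833%

0.833%


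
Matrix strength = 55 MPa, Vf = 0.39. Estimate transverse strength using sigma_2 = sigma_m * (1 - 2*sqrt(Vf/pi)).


factor = 1 - 2*sqrt(0.39/pi) = 0.2953
sigma_2 = 55 * 0.2953 = 16.24 MPa

16.24 MPa


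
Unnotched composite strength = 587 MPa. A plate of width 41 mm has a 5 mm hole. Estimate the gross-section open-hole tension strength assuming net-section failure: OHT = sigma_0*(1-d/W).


OHT = sigma_0*(1-d/W) = 587*(1-5/41) = 515.4 MPa

515.4 MPa


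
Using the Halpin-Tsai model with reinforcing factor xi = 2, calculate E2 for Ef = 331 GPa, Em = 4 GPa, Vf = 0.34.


eta = (Ef/Em - 1)/(Ef/Em + xi) = (82.75 - 1)/(82.75 + 2) = 0.9646
E2 = Em*(1+xi*eta*Vf)/(1-eta*Vf) = 9.86 GPa

9.86 GPa


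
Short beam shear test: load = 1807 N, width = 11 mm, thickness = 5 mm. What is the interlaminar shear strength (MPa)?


ILSS = 3F/(4bh) = 3*1807/(4*11*5) = 24.64 MPa

24.64 MPa


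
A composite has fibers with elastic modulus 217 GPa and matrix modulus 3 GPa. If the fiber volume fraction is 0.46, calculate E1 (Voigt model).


E1 = Ef*Vf + Em*(1-Vf) = 217*0.46 + 3*0.54 = 101.44 GPa

101.44 GPa


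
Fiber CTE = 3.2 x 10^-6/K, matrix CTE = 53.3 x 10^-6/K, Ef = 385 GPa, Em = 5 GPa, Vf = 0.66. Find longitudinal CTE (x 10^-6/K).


E1 = Ef*Vf + Em*(1-Vf) = 255.8
alpha_1 = (alpha_f*Ef*Vf + alpha_m*Em*(1-Vf))/E1 = 3.53 x 10^-6/K

3.53 x 10^-6/K


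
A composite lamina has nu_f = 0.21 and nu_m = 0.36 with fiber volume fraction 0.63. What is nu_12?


nu_12 = nu_f*Vf + nu_m*(1-Vf) = 0.21*0.63 + 0.36*0.37 = 0.2655

0.2655


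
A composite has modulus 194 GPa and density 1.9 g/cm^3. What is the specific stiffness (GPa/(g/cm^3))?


Specific stiffness = E/rho = 194/1.9 = 102.1 GPa/(g/cm^3)

102.1 GPa/(g/cm^3)


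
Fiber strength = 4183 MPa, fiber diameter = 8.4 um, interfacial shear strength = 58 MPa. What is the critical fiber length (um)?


Lc = sigma_f * d / (2 * tau_i) = 4183 * 8.4 / (2 * 58) = 302.9 um

302.9 um


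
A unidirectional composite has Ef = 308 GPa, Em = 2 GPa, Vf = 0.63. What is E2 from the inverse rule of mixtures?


1/E2 = Vf/Ef + (1-Vf)/Em = 0.63/308 + 0.37/2
E2 = 5.35 GPa

5.35 GPa


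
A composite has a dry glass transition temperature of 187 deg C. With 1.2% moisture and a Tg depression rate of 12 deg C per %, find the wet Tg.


Tg_wet = Tg_dry - k*moisture = 187 - 12*1.2 = 172.6 deg C

172.6 deg C
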